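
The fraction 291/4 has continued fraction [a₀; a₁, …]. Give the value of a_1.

⌊291/4⌋ = 72, remainder 3
⌊4/3⌋ = 1, remainder 1

1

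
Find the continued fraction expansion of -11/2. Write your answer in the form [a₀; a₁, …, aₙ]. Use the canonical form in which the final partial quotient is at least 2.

-11 = -6·2 + 1, so a_0 = -6
2 = 2·1 + 0, so a_1 = 2

[-6; 2]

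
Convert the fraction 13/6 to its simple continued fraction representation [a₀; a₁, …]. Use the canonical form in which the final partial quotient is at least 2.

⌊13/6⌋ = 2, remainder 1
⌊6/1⌋ = 6, remainder 0

[2; 6]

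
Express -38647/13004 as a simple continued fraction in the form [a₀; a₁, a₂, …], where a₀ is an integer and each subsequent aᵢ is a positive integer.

-38647 = -3·13004 + 365, so a_0 = -3
13004 = 35·365 + 229, so a_1 = 35
365 = 1·229 + 136, so a_2 = 1
229 = 1·136 + 93, so a_3 = 1
136 = 1·93 + 43, so a_4 = 1
93 = 2·43 + 7, so a_5 = 2
43 = 6·7 + 1, so a_6 = 6
7 = 7·1 + 0, so a_7 = 7

[-3; 35, 1, 1, 1, 2, 6, 7]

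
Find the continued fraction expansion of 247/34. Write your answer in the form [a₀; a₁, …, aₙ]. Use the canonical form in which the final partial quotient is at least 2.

Repeatedly divide and take the remainder:
247 = 7·34 + 9, so a_0 = 7
34 = 3·9 + 7, so a_1 = 3
9 = 1·7 + 2, so a_2 = 1
7 = 3·2 + 1, so a_3 = 3
2 = 2·1 + 0, so a_4 = 2

[7; 3, 1, 3, 2]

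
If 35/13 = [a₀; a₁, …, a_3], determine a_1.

1

35 ÷ 13 → quotient 2, remainder 9
13 ÷ 9 → quotient 1, remainder 4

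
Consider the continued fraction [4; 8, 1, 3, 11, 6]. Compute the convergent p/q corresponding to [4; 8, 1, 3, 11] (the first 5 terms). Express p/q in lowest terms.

Starting at the tail and folding back:
Start with 11.
3 + 1/(11/1) = 3 + 1/11 = 34/11
1 + 1/(34/11) = 1 + 11/34 = 45/34
8 + 1/(45/34) = 8 + 34/45 = 394/45
4 + 1/(394/45) = 4 + 45/394 = 1621/394

1621/394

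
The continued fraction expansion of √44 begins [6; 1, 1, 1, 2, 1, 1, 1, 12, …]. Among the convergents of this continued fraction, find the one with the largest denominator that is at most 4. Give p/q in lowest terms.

20/3

a_0 = 6: 6/1  (≤ bound)
a_1 = 1: 7/1  (≤ bound)
a_2 = 1: 13/2  (≤ bound)
a_3 = 1: 20/3  (≤ bound)
a_4 = 2: 53/8  (> 4, stop)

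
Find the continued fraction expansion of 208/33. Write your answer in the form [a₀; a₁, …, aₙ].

Repeatedly divide and take the remainder:
208 = 6·33 + 10, so a_0 = 6
33 = 3·10 + 3, so a_1 = 3
10 = 3·3 + 1, so a_2 = 3
3 = 3·1 + 0, so a_3 = 3

[6; 3, 3, 3]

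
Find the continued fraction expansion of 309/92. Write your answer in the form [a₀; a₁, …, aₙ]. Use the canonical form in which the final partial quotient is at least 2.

[3; 2, 1, 3, 1, 2, 2]

309 = 3·92 + 33, so a_0 = 3
92 = 2·33 + 26, so a_1 = 2
33 = 1·26 + 7, so a_2 = 1
26 = 3·7 + 5, so a_3 = 3
7 = 1·5 + 2, so a_4 = 1
5 = 2·2 + 1, so a_5 = 2
2 = 2·1 + 0, so a_6 = 2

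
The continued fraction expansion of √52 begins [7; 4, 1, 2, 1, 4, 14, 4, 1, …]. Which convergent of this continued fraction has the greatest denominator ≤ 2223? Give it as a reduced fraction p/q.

a_0 = 7: 7/1  (≤ bound)
a_1 = 4: 29/4  (≤ bound)
a_2 = 1: 36/5  (≤ bound)
a_3 = 2: 101/14  (≤ bound)
a_4 = 1: 137/19  (≤ bound)
a_5 = 4: 649/90  (≤ bound)
a_6 = 14: 9223/1279  (≤ bound)
a_7 = 4: 37541/5206  (> 2223, stop)

9223/1279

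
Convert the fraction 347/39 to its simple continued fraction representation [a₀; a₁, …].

[8; 1, 8, 1, 3]

347 = 8·39 + 35, so a_0 = 8
39 = 1·35 + 4, so a_1 = 1
35 = 8·4 + 3, so a_2 = 8
4 = 1·3 + 1, so a_3 = 1
3 = 3·1 + 0, so a_4 = 3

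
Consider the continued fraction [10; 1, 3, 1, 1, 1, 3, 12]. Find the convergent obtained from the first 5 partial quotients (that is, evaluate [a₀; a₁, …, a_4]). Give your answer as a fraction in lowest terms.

97/9

Build up convergents one term at a time:
a_0 = 10: 10/1
a_1 = 1: 11/1
a_2 = 3: 43/4
a_3 = 1: 54/5
a_4 = 1: 97/9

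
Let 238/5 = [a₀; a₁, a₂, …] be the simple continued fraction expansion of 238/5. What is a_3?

2

238 ÷ 5 → quotient 47, remainder 3
5 ÷ 3 → quotient 1, remainder 2
3 ÷ 2 → quotient 1, remainder 1
2 ÷ 1 → quotient 2, remainder 0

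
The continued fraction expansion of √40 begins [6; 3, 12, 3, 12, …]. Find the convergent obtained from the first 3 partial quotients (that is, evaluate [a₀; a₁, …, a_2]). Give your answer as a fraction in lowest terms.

Use the convergent recurrence hₖ = aₖ·hₖ₋₁ + hₖ₋₂ (and likewise for the denominators kₖ):
a_0 = 6: 6/1
a_1 = 3: 19/3
a_2 = 12: 234/37

234/37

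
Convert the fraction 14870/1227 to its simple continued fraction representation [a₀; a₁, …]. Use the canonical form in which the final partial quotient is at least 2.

[12; 8, 2, 2, 9, 3]

14870 = 12·1227 + 146, so a_0 = 12
1227 = 8·146 + 59, so a_1 = 8
146 = 2·59 + 28, so a_2 = 2
59 = 2·28 + 3, so a_3 = 2
28 = 9·3 + 1, so a_4 = 9
3 = 3·1 + 0, so a_5 = 3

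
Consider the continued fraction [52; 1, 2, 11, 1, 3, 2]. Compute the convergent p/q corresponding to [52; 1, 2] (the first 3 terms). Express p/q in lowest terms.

Starting at the tail and folding back:
Start with 2.
1 + 1/(2/1) = 1 + 1/2 = 3/2
52 + 1/(3/2) = 52 + 2/3 = 158/3

158/3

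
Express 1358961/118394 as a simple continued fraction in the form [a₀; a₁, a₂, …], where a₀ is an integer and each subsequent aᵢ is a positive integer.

[11; 2, 11, 59, 12, 2, 3]

⌊1358961/118394⌋ = 11, remainder 56627
⌊118394/56627⌋ = 2, remainder 5140
⌊56627/5140⌋ = 11, remainder 87
⌊5140/87⌋ = 59, remainder 7
⌊87/7⌋ = 12, remainder 3
⌊7/3⌋ = 2, remainder 1
⌊3/1⌋ = 3, remainder 0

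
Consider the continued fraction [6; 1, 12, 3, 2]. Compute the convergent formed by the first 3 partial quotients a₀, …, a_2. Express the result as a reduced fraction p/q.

90/13

a_0 = 6: 6/1
a_1 = 1: 7/1
a_2 = 12: 90/13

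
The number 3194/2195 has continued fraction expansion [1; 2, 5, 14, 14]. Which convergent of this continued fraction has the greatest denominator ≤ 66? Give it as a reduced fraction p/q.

a_0 = 1: 1/1  (≤ bound)
a_1 = 2: 3/2  (≤ bound)
a_2 = 5: 16/11  (≤ bound)
a_3 = 14: 227/156  (> 66, stop)

16/11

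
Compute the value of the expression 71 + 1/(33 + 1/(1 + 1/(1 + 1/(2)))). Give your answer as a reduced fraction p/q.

a_0 = 71: 71/1
a_1 = 33: 2344/33
a_2 = 1: 2415/34
a_3 = 1: 4759/67
a_4 = 2: 11933/168

11933/168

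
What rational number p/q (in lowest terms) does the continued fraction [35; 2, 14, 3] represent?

Work from the innermost term outward:
Start with 3.
14 + 1/(3/1) = 14 + 1/3 = 43/3
2 + 1/(43/3) = 2 + 3/43 = 89/43
35 + 1/(89/43) = 35 + 43/89 = 3158/89

3158/89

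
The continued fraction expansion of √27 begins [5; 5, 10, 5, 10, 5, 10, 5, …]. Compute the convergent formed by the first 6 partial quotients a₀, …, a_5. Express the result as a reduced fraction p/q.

70226/13515

Start with 5.
10 + 1/(5/1) = 10 + 1/5 = 51/5
5 + 1/(51/5) = 5 + 5/51 = 260/51
10 + 1/(260/51) = 10 + 51/260 = 2651/260
5 + 1/(2651/260) = 5 + 260/2651 = 13515/2651
5 + 1/(13515/2651) = 5 + 2651/13515 = 70226/13515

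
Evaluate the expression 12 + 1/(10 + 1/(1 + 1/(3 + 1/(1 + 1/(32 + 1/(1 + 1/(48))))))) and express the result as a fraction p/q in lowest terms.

1080728/89371

Start with 48.
1 + 1/(48/1) = 1 + 1/48 = 49/48
32 + 1/(49/48) = 32 + 48/49 = 1616/49
1 + 1/(1616/49) = 1 + 49/1616 = 1665/1616
3 + 1/(1665/1616) = 3 + 1616/1665 = 6611/1665
1 + 1/(6611/1665) = 1 + 1665/6611 = 8276/6611
10 + 1/(8276/6611) = 10 + 6611/8276 = 89371/8276
12 + 1/(89371/8276) = 12 + 8276/89371 = 1080728/89371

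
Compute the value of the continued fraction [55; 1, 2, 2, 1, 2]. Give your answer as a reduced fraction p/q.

Start with 2.
1 + 1/(2/1) = 1 + 1/2 = 3/2
2 + 1/(3/2) = 2 + 2/3 = 8/3
2 + 1/(8/3) = 2 + 3/8 = 19/8
1 + 1/(19/8) = 1 + 8/19 = 27/19
55 + 1/(27/19) = 55 + 19/27 = 1504/27

1504/27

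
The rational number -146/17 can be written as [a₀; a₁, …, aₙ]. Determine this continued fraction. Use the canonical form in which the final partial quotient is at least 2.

[-9; 2, 2, 3]

-146 = -9·17 + 7, so a_0 = -9
17 = 2·7 + 3, so a_1 = 2
7 = 2·3 + 1, so a_2 = 2
3 = 3·1 + 0, so a_3 = 3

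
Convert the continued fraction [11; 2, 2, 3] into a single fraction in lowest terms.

a_0 = 11: 11/1
a_1 = 2: 23/2
a_2 = 2: 57/5
a_3 = 3: 194/17

194/17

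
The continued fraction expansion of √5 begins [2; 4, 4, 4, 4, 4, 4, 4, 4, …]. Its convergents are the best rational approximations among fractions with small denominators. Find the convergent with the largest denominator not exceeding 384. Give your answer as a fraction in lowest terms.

682/305

a_0 = 2: 2/1  (≤ bound)
a_1 = 4: 9/4  (≤ bound)
a_2 = 4: 38/17  (≤ bound)
a_3 = 4: 161/72  (≤ bound)
a_4 = 4: 682/305  (≤ bound)
a_5 = 4: 2889/1292  (> 384, stop)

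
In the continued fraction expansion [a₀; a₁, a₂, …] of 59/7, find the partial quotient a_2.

Apply division with remainder until the remainder is 0:
⌊59/7⌋ = 8, remainder 3
⌊7/3⌋ = 2, remainder 1
⌊3/1⌋ = 3, remainder 0

3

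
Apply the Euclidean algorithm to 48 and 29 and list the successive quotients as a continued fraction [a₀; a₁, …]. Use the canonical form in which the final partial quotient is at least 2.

Run the Euclidean algorithm, recording each quotient:
48 = 1·29 + 19, so a_0 = 1
29 = 1·19 + 10, so a_1 = 1
19 = 1·10 + 9, so a_2 = 1
10 = 1·9 + 1, so a_3 = 1
9 = 9·1 + 0, so a_4 = 9

[1; 1, 1, 1, 9]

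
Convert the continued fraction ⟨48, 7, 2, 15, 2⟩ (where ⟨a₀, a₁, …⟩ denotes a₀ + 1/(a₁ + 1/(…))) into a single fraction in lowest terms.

Build up convergents one term at a time:
a_0 = 48: 48/1
a_1 = 7: 337/7
a_2 = 2: 722/15
a_3 = 15: 11167/232
a_4 = 2: 23056/479

23056/479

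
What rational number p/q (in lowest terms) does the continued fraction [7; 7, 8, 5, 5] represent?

10832/1517

Start with 5.
5 + 1/(5/1) = 5 + 1/5 = 26/5
8 + 1/(26/5) = 8 + 5/26 = 213/26
7 + 1/(213/26) = 7 + 26/213 = 1517/213
7 + 1/(1517/213) = 7 + 213/1517 = 10832/1517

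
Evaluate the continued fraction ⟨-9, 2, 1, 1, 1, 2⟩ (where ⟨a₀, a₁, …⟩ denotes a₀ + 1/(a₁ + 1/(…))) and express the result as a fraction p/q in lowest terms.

Compute successive convergents:
a_0 = -9: -9/1
a_1 = 2: -17/2
a_2 = 1: -26/3
a_3 = 1: -43/5
a_4 = 1: -69/8
a_5 = 2: -181/21

-181/21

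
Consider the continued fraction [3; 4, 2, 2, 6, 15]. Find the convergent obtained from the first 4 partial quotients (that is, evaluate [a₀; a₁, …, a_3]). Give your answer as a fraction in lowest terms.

Starting at the tail and folding back:
Start with 2.
2 + 1/(2/1) = 2 + 1/2 = 5/2
4 + 1/(5/2) = 4 + 2/5 = 22/5
3 + 1/(22/5) = 3 + 5/22 = 71/22

71/22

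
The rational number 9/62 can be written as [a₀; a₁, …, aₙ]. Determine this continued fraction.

Apply division with remainder until the remainder is 0:
9 ÷ 62 → quotient 0, remainder 9
62 ÷ 9 → quotient 6, remainder 8
9 ÷ 8 → quotient 1, remainder 1
8 ÷ 1 → quotient 8, remainder 0

[0; 6, 1, 8]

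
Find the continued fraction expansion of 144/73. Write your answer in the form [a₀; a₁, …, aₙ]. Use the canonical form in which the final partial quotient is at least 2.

⌊144/73⌋ = 1, remainder 71
⌊73/71⌋ = 1, remainder 2
⌊71/2⌋ = 35, remainder 1
⌊2/1⌋ = 2, remainder 0

[1; 1, 35, 2]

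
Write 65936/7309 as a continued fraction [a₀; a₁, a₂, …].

[9; 47, 6, 2, 5, 2]

65936 = 9·7309 + 155, so a_0 = 9
7309 = 47·155 + 24, so a_1 = 47
155 = 6·24 + 11, so a_2 = 6
24 = 2·11 + 2, so a_3 = 2
11 = 5·2 + 1, so a_4 = 5
2 = 2·1 + 0, so a_5 = 2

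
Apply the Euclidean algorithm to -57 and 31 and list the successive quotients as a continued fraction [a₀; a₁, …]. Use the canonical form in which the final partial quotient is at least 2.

Run the Euclidean algorithm, recording each quotient:
-57 ÷ 31 → quotient -2, remainder 5
31 ÷ 5 → quotient 6, remainder 1
5 ÷ 1 → quotient 5, remainder 0

[-2; 6, 5]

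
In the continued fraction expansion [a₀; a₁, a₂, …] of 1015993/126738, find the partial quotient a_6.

⌊1015993/126738⌋ = 8, remainder 2089
⌊126738/2089⌋ = 60, remainder 1398
⌊2089/1398⌋ = 1, remainder 691
⌊1398/691⌋ = 2, remainder 16
⌊691/16⌋ = 43, remainder 3
⌊16/3⌋ = 5, remainder 1
⌊3/1⌋ = 3, remainder 0

3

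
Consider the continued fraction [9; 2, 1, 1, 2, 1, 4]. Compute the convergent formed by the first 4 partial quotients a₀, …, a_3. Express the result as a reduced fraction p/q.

Use the convergent recurrence hₖ = aₖ·hₖ₋₁ + hₖ₋₂ (and likewise for the denominators kₖ):
a_0 = 9: 9/1
a_1 = 2: 19/2
a_2 = 1: 28/3
a_3 = 1: 47/5

47/5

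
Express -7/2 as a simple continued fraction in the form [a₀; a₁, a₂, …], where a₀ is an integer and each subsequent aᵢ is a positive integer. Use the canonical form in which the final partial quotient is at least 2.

⌊-7/2⌋ = -4, remainder 1
⌊2/1⌋ = 2, remainder 0

[-4; 2]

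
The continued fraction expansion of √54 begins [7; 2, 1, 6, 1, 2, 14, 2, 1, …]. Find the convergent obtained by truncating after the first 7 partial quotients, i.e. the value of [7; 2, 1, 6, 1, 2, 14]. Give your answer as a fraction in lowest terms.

Work from the innermost term outward:
Start with 14.
2 + 1/(14/1) = 2 + 1/14 = 29/14
1 + 1/(29/14) = 1 + 14/29 = 43/29
6 + 1/(43/29) = 6 + 29/43 = 287/43
1 + 1/(287/43) = 1 + 43/287 = 330/287
2 + 1/(330/287) = 2 + 287/330 = 947/330
7 + 1/(947/330) = 7 + 330/947 = 6959/947

6959/947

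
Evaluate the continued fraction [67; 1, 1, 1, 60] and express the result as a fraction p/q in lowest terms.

Start with 60.
1 + 1/(60/1) = 1 + 1/60 = 61/60
1 + 1/(61/60) = 1 + 60/61 = 121/61
1 + 1/(121/61) = 1 + 61/121 = 182/121
67 + 1/(182/121) = 67 + 121/182 = 12315/182

12315/182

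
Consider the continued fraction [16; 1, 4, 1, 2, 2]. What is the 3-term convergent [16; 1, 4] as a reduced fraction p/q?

Start with 4.
1 + 1/(4/1) = 1 + 1/4 = 5/4
16 + 1/(5/4) = 16 + 4/5 = 84/5

84/5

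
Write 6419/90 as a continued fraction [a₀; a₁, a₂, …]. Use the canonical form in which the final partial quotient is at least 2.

6419 ÷ 90 → quotient 71, remainder 29
90 ÷ 29 → quotient 3, remainder 3
29 ÷ 3 → quotient 9, remainder 2
3 ÷ 2 → quotient 1, remainder 1
2 ÷ 1 → quotient 2, remainder 0

[71; 3, 9, 1, 2]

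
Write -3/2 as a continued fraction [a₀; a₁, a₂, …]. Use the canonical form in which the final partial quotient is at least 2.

Apply division with remainder until the remainder is 0:
-3 ÷ 2 → quotient -2, remainder 1
2 ÷ 1 → quotient 2, remainder 0

[-2; 2]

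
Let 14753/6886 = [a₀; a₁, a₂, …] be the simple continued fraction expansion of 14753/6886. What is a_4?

1

14753 = 2·6886 + 981, so a_0 = 2
6886 = 7·981 + 19, so a_1 = 7
981 = 51·19 + 12, so a_2 = 51
19 = 1·12 + 7, so a_3 = 1
12 = 1·7 + 5, so a_4 = 1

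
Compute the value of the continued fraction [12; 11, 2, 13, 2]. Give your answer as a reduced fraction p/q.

Start with 2.
13 + 1/(2/1) = 13 + 1/2 = 27/2
2 + 1/(27/2) = 2 + 2/27 = 56/27
11 + 1/(56/27) = 11 + 27/56 = 643/56
12 + 1/(643/56) = 12 + 56/643 = 7772/643

7772/643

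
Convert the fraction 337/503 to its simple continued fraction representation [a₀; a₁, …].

[0; 1, 2, 33, 5]

⌊337/503⌋ = 0, remainder 337
⌊503/337⌋ = 1, remainder 166
⌊337/166⌋ = 2, remainder 5
⌊166/5⌋ = 33, remainder 1
⌊5/1⌋ = 5, remainder 0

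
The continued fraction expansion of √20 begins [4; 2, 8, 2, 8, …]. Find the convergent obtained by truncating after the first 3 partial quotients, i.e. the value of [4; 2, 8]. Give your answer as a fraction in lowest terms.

Build up convergents one term at a time:
a_0 = 4: 4/1
a_1 = 2: 9/2
a_2 = 8: 76/17

76/17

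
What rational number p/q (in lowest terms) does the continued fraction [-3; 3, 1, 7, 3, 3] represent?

Compute successive convergents:
a_0 = -3: -3/1
a_1 = 3: -8/3
a_2 = 1: -11/4
a_3 = 7: -85/31
a_4 = 3: -266/97
a_5 = 3: -883/322

-883/322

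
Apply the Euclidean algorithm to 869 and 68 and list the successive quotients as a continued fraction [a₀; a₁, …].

⌊869/68⌋ = 12, remainder 53
⌊68/53⌋ = 1, remainder 15
⌊53/15⌋ = 3, remainder 8
⌊15/8⌋ = 1, remainder 7
⌊8/7⌋ = 1, remainder 1
⌊7/1⌋ = 7, remainder 0

[12; 1, 3, 1, 1, 7]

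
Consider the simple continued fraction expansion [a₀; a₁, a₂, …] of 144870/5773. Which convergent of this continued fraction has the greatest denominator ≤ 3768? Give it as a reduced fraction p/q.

7177/286

List convergents until the denominator exceeds the bound:
a_0 = 25: 25/1  (≤ bound)
a_1 = 10: 251/10  (≤ bound)
a_2 = 1: 276/11  (≤ bound)
a_3 = 1: 527/21  (≤ bound)
a_4 = 2: 1330/53  (≤ bound)
a_5 = 5: 7177/286  (≤ bound)
a_6 = 20: 144870/5773  (> 3768, stop)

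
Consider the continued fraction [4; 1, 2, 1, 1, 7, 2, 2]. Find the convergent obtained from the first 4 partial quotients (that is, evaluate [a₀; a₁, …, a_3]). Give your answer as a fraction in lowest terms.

19/4

Use the convergent recurrence hₖ = aₖ·hₖ₋₁ + hₖ₋₂ (and likewise for the denominators kₖ):
a_0 = 4: 4/1
a_1 = 1: 5/1
a_2 = 2: 14/3
a_3 = 1: 19/4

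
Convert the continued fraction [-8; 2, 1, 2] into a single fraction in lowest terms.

a_0 = -8: -8/1
a_1 = 2: -15/2
a_2 = 1: -23/3
a_3 = 2: -61/8

-61/8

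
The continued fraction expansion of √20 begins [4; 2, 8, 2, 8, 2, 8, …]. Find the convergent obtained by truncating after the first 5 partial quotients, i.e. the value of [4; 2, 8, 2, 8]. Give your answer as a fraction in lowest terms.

1364/305

Start with 8.
2 + 1/(8/1) = 2 + 1/8 = 17/8
8 + 1/(17/8) = 8 + 8/17 = 144/17
2 + 1/(144/17) = 2 + 17/144 = 305/144
4 + 1/(305/144) = 4 + 144/305 = 1364/305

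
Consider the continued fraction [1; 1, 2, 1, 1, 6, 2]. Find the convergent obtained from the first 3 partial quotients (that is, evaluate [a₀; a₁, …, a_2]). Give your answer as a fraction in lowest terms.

a_0 = 1: 1/1
a_1 = 1: 2/1
a_2 = 2: 5/3

5/3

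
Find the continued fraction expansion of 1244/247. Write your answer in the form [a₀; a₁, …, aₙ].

[5; 27, 2, 4]

Repeatedly divide and take the remainder:
1244 ÷ 247 → quotient 5, remainder 9
247 ÷ 9 → quotient 27, remainder 4
9 ÷ 4 → quotient 2, remainder 1
4 ÷ 1 → quotient 4, remainder 0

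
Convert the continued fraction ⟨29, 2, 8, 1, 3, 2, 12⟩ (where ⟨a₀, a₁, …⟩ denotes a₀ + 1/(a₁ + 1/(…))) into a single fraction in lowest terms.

61245/2078

Start with 12.
2 + 1/(12/1) = 2 + 1/12 = 25/12
3 + 1/(25/12) = 3 + 12/25 = 87/25
1 + 1/(87/25) = 1 + 25/87 = 112/87
8 + 1/(112/87) = 8 + 87/112 = 983/112
2 + 1/(983/112) = 2 + 112/983 = 2078/983
29 + 1/(2078/983) = 29 + 983/2078 = 61245/2078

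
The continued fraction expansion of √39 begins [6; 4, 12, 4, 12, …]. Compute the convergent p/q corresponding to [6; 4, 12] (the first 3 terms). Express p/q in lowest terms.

306/49

a_0 = 6: 6/1
a_1 = 4: 25/4
a_2 = 12: 306/49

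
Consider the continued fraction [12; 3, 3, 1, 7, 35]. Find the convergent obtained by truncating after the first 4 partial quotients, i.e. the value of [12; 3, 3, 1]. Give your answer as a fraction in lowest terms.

160/13

Starting at the tail and folding back:
Start with 1.
3 + 1/(1/1) = 3 + 1/1 = 4/1
3 + 1/(4/1) = 3 + 1/4 = 13/4
12 + 1/(13/4) = 12 + 4/13 = 160/13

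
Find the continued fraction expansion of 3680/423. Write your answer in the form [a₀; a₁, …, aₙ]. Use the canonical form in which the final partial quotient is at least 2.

Apply division with remainder until the remainder is 0:
3680 ÷ 423 → quotient 8, remainder 296
423 ÷ 296 → quotient 1, remainder 127
296 ÷ 127 → quotient 2, remainder 42
127 ÷ 42 → quotient 3, remainder 1
42 ÷ 1 → quotient 42, remainder 0

[8; 1, 2, 3, 42]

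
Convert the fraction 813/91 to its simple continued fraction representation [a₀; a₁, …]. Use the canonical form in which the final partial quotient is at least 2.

[8; 1, 14, 6]

813 ÷ 91 → quotient 8, remainder 85
91 ÷ 85 → quotient 1, remainder 6
85 ÷ 6 → quotient 14, remainder 1
6 ÷ 1 → quotient 6, remainder 0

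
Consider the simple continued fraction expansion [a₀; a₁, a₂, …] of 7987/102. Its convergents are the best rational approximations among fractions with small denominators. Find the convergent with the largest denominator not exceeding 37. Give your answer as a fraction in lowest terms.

List convergents until the denominator exceeds the bound:
a_0 = 78: 78/1  (≤ bound)
a_1 = 3: 235/3  (≤ bound)
a_2 = 3: 783/10  (≤ bound)
a_3 = 2: 1801/23  (≤ bound)
a_4 = 4: 7987/102  (> 37, stop)

1801/23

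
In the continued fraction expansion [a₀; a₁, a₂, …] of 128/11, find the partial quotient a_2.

1

128 ÷ 11 → quotient 11, remainder 7
11 ÷ 7 → quotient 1, remainder 4
7 ÷ 4 → quotient 1, remainder 3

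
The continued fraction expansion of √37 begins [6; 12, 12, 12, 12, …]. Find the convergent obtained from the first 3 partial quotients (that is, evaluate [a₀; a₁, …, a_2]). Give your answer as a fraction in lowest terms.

a_0 = 6: 6/1
a_1 = 12: 73/12
a_2 = 12: 882/145

882/145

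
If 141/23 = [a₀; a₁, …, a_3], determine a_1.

141 ÷ 23 → quotient 6, remainder 3
23 ÷ 3 → quotient 7, remainder 2

7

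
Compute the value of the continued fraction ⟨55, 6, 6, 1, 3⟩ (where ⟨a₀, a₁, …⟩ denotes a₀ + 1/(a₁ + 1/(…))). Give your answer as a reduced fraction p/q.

a_0 = 55: 55/1
a_1 = 6: 331/6
a_2 = 6: 2041/37
a_3 = 1: 2372/43
a_4 = 3: 9157/166

9157/166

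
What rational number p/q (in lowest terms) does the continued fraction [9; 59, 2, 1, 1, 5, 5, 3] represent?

247954/27499

Start with 3.
5 + 1/(3/1) = 5 + 1/3 = 16/3
5 + 1/(16/3) = 5 + 3/16 = 83/16
1 + 1/(83/16) = 1 + 16/83 = 99/83
1 + 1/(99/83) = 1 + 83/99 = 182/99
2 + 1/(182/99) = 2 + 99/182 = 463/182
59 + 1/(463/182) = 59 + 182/463 = 27499/463
9 + 1/(27499/463) = 9 + 463/27499 = 247954/27499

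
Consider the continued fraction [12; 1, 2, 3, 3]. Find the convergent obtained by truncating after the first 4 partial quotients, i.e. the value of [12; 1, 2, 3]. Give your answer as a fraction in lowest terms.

Work from the innermost term outward:
Start with 3.
2 + 1/(3/1) = 2 + 1/3 = 7/3
1 + 1/(7/3) = 1 + 3/7 = 10/7
12 + 1/(10/7) = 12 + 7/10 = 127/10

127/10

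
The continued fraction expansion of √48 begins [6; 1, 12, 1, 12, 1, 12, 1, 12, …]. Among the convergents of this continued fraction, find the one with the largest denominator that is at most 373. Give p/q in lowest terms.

a_0 = 6: 6/1  (≤ bound)
a_1 = 1: 7/1  (≤ bound)
a_2 = 12: 90/13  (≤ bound)
a_3 = 1: 97/14  (≤ bound)
a_4 = 12: 1254/181  (≤ bound)
a_5 = 1: 1351/195  (≤ bound)
a_6 = 12: 17466/2521  (> 373, stop)

1351/195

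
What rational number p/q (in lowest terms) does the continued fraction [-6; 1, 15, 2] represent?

-167/33

a_0 = -6: -6/1
a_1 = 1: -5/1
a_2 = 15: -81/16
a_3 = 2: -167/33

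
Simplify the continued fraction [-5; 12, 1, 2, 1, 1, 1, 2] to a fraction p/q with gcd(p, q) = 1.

-1816/369

Work from the innermost term outward:
Start with 2.
1 + 1/(2/1) = 1 + 1/2 = 3/2
1 + 1/(3/2) = 1 + 2/3 = 5/3
1 + 1/(5/3) = 1 + 3/5 = 8/5
2 + 1/(8/5) = 2 + 5/8 = 21/8
1 + 1/(21/8) = 1 + 8/21 = 29/21
12 + 1/(29/21) = 12 + 21/29 = 369/29
-5 + 1/(369/29) = -5 + 29/369 = -1816/369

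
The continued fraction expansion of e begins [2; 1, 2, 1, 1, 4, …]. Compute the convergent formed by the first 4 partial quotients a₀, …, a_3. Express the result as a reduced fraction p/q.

Build up convergents one term at a time:
a_0 = 2: 2/1
a_1 = 1: 3/1
a_2 = 2: 8/3
a_3 = 1: 11/4

11/4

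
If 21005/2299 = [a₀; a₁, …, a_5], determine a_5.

21005 ÷ 2299 → quotient 9, remainder 314
2299 ÷ 314 → quotient 7, remainder 101
314 ÷ 101 → quotient 3, remainder 11
101 ÷ 11 → quotient 9, remainder 2
11 ÷ 2 → quotient 5, remainder 1
2 ÷ 1 → quotient 2, remainder 0

2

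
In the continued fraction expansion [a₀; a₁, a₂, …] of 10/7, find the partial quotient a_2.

3

Run the Euclidean algorithm, recording each quotient:
10 ÷ 7 → quotient 1, remainder 3
7 ÷ 3 → quotient 2, remainder 1
3 ÷ 1 → quotient 3, remainder 0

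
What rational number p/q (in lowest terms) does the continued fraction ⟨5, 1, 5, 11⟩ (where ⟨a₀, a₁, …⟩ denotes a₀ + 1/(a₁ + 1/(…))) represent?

391/67

a_0 = 5: 5/1
a_1 = 1: 6/1
a_2 = 5: 35/6
a_3 = 11: 391/67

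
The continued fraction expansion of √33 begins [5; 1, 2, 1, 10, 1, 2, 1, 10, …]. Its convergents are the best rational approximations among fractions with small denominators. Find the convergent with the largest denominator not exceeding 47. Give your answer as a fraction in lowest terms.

a_0 = 5: 5/1  (≤ bound)
a_1 = 1: 6/1  (≤ bound)
a_2 = 2: 17/3  (≤ bound)
a_3 = 1: 23/4  (≤ bound)
a_4 = 10: 247/43  (≤ bound)
a_5 = 1: 270/47  (≤ bound)
a_6 = 2: 787/137  (> 47, stop)

270/47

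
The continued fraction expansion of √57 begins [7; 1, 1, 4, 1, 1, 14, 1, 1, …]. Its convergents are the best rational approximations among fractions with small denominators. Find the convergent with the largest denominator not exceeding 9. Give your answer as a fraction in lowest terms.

68/9

a_0 = 7: 7/1  (≤ bound)
a_1 = 1: 8/1  (≤ bound)
a_2 = 1: 15/2  (≤ bound)
a_3 = 4: 68/9  (≤ bound)
a_4 = 1: 83/11  (> 9, stop)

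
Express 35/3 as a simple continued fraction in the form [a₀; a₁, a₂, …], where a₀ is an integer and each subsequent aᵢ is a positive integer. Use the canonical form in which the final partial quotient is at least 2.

35 ÷ 3 → quotient 11, remainder 2
3 ÷ 2 → quotient 1, remainder 1
2 ÷ 1 → quotient 2, remainder 0

[11; 1, 2]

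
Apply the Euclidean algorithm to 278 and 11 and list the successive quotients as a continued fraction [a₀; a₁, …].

⌊278/11⌋ = 25, remainder 3
⌊11/3⌋ = 3, remainder 2
⌊3/2⌋ = 1, remainder 1
⌊2/1⌋ = 2, remainder 0

[25; 3, 1, 2]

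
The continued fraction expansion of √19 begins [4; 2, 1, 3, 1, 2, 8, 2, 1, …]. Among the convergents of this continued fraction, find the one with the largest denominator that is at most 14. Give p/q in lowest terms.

61/14

a_0 = 4: 4/1  (≤ bound)
a_1 = 2: 9/2  (≤ bound)
a_2 = 1: 13/3  (≤ bound)
a_3 = 3: 48/11  (≤ bound)
a_4 = 1: 61/14  (≤ bound)
a_5 = 2: 170/39  (> 14, stop)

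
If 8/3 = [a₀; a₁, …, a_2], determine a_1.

⌊8/3⌋ = 2, remainder 2
⌊3/2⌋ = 1, remainder 1

1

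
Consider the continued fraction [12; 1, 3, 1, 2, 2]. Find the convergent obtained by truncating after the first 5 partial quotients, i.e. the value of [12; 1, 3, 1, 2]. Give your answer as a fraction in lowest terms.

179/14

a_0 = 12: 12/1
a_1 = 1: 13/1
a_2 = 3: 51/4
a_3 = 1: 64/5
a_4 = 2: 179/14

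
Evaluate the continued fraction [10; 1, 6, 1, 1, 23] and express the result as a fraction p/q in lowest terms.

Start with 23.
1 + 1/(23/1) = 1 + 1/23 = 24/23
1 + 1/(24/23) = 1 + 23/24 = 47/24
6 + 1/(47/24) = 6 + 24/47 = 306/47
1 + 1/(306/47) = 1 + 47/306 = 353/306
10 + 1/(353/306) = 10 + 306/353 = 3836/353

3836/353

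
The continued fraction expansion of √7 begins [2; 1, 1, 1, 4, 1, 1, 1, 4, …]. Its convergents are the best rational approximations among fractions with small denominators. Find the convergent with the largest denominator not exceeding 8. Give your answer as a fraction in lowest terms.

8/3

a_0 = 2: 2/1  (≤ bound)
a_1 = 1: 3/1  (≤ bound)
a_2 = 1: 5/2  (≤ bound)
a_3 = 1: 8/3  (≤ bound)
a_4 = 4: 37/14  (> 8, stop)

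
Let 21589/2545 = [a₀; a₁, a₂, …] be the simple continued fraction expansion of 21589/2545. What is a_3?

Run the Euclidean algorithm, recording each quotient:
⌊21589/2545⌋ = 8, remainder 1229
⌊2545/1229⌋ = 2, remainder 87
⌊1229/87⌋ = 14, remainder 11
⌊87/11⌋ = 7, remainder 10

7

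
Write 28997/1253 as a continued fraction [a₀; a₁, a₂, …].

[23; 7, 25, 2, 3]

28997 ÷ 1253 → quotient 23, remainder 178
1253 ÷ 178 → quotient 7, remainder 7
178 ÷ 7 → quotient 25, remainder 3
7 ÷ 3 → quotient 2, remainder 1
3 ÷ 1 → quotient 3, remainder 0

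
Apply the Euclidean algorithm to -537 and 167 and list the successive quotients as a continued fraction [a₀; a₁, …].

[-4; 1, 3, 1, 1, 1, 3, 3]

-537 ÷ 167 → quotient -4, remainder 131
167 ÷ 131 → quotient 1, remainder 36
131 ÷ 36 → quotient 3, remainder 23
36 ÷ 23 → quotient 1, remainder 13
23 ÷ 13 → quotient 1, remainder 10
13 ÷ 10 → quotient 1, remainder 3
10 ÷ 3 → quotient 3, remainder 1
3 ÷ 1 → quotient 3, remainder 0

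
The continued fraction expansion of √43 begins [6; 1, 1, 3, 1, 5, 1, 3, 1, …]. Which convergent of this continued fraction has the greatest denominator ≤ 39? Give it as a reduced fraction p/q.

List convergents until the denominator exceeds the bound:
a_0 = 6: 6/1  (≤ bound)
a_1 = 1: 7/1  (≤ bound)
a_2 = 1: 13/2  (≤ bound)
a_3 = 3: 46/7  (≤ bound)
a_4 = 1: 59/9  (≤ bound)
a_5 = 5: 341/52  (> 39, stop)

59/9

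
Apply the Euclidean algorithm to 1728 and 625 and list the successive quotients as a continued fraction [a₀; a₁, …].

1728 = 2·625 + 478, so a_0 = 2
625 = 1·478 + 147, so a_1 = 1
478 = 3·147 + 37, so a_2 = 3
147 = 3·37 + 36, so a_3 = 3
37 = 1·36 + 1, so a_4 = 1
36 = 36·1 + 0, so a_5 = 36

[2; 1, 3, 3, 1, 36]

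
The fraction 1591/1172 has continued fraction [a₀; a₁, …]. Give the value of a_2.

1

Repeatedly divide and take the remainder:
1591 = 1·1172 + 419, so a_0 = 1
1172 = 2·419 + 334, so a_1 = 2
419 = 1·334 + 85, so a_2 = 1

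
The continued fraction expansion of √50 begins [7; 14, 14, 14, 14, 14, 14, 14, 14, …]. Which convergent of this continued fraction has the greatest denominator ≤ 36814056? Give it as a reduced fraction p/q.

a_0 = 7: 7/1  (≤ bound)
a_1 = 14: 99/14  (≤ bound)
a_2 = 14: 1393/197  (≤ bound)
a_3 = 14: 19601/2772  (≤ bound)
a_4 = 14: 275807/39005  (≤ bound)
a_5 = 14: 3880899/548842  (≤ bound)
a_6 = 14: 54608393/7722793  (≤ bound)
a_7 = 14: 768398401/108667944  (> 36814056, stop)

54608393/7722793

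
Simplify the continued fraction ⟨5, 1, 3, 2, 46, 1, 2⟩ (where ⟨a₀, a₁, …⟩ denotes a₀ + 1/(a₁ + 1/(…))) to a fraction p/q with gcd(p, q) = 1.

7349/1272

a_0 = 5: 5/1
a_1 = 1: 6/1
a_2 = 3: 23/4
a_3 = 2: 52/9
a_4 = 46: 2415/418
a_5 = 1: 2467/427
a_6 = 2: 7349/1272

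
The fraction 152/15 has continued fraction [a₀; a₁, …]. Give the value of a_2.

Repeatedly divide and take the remainder:
152 = 10·15 + 2, so a_0 = 10
15 = 7·2 + 1, so a_1 = 7
2 = 2·1 + 0, so a_2 = 2

2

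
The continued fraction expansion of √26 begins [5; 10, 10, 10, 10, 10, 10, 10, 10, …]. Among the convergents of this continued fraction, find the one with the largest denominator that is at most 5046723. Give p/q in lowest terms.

5357035/1050601

a_0 = 5: 5/1  (≤ bound)
a_1 = 10: 51/10  (≤ bound)
a_2 = 10: 515/101  (≤ bound)
a_3 = 10: 5201/1020  (≤ bound)
a_4 = 10: 52525/10301  (≤ bound)
a_5 = 10: 530451/104030  (≤ bound)
a_6 = 10: 5357035/1050601  (≤ bound)
a_7 = 10: 54100801/10610040  (> 5046723, stop)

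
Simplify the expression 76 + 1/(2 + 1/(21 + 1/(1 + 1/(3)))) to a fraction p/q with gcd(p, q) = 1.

13615/178

a_0 = 76: 76/1
a_1 = 2: 153/2
a_2 = 21: 3289/43
a_3 = 1: 3442/45
a_4 = 3: 13615/178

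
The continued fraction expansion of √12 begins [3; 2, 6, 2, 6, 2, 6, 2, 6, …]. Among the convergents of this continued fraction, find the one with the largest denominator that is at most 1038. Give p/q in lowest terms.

List convergents until the denominator exceeds the bound:
a_0 = 3: 3/1  (≤ bound)
a_1 = 2: 7/2  (≤ bound)
a_2 = 6: 45/13  (≤ bound)
a_3 = 2: 97/28  (≤ bound)
a_4 = 6: 627/181  (≤ bound)
a_5 = 2: 1351/390  (≤ bound)
a_6 = 6: 8733/2521  (> 1038, stop)

1351/390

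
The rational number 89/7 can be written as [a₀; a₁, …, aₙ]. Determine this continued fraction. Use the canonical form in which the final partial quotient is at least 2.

Repeatedly divide and take the remainder:
89 ÷ 7 → quotient 12, remainder 5
7 ÷ 5 → quotient 1, remainder 2
5 ÷ 2 → quotient 2, remainder 1
2 ÷ 1 → quotient 2, remainder 0

[12; 1, 2, 2]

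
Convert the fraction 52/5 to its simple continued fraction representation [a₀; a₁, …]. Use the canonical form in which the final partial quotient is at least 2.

[10; 2, 2]

Apply division with remainder until the remainder is 0:
52 = 10·5 + 2, so a_0 = 10
5 = 2·2 + 1, so a_1 = 2
2 = 2·1 + 0, so a_2 = 2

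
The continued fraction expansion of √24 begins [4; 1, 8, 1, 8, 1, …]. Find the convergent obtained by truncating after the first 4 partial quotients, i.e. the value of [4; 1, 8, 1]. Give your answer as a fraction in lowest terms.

49/10

a_0 = 4: 4/1
a_1 = 1: 5/1
a_2 = 8: 44/9
a_3 = 1: 49/10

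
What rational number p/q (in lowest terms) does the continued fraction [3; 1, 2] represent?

11/3

Starting at the tail and folding back:
Start with 2.
1 + 1/(2/1) = 1 + 1/2 = 3/2
3 + 1/(3/2) = 3 + 2/3 = 11/3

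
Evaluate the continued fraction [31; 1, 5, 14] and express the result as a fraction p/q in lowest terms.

2706/85

Collapse the nested fraction from the inside out:
Start with 14.
5 + 1/(14/1) = 5 + 1/14 = 71/14
1 + 1/(71/14) = 1 + 14/71 = 85/71
31 + 1/(85/71) = 31 + 71/85 = 2706/85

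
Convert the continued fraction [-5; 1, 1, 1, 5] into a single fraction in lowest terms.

-74/17

a_0 = -5: -5/1
a_1 = 1: -4/1
a_2 = 1: -9/2
a_3 = 1: -13/3
a_4 = 5: -74/17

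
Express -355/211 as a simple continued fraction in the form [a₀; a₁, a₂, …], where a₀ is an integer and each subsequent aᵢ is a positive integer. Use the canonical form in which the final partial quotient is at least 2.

⌊-355/211⌋ = -2, remainder 67
⌊211/67⌋ = 3, remainder 10
⌊67/10⌋ = 6, remainder 7
⌊10/7⌋ = 1, remainder 3
⌊7/3⌋ = 2, remainder 1
⌊3/1⌋ = 3, remainder 0

[-2; 3, 6, 1, 2, 3]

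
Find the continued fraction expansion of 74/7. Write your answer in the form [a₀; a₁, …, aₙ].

[10; 1, 1, 3]

Apply division with remainder until the remainder is 0:
74 ÷ 7 → quotient 10, remainder 4
7 ÷ 4 → quotient 1, remainder 3
4 ÷ 3 → quotient 1, remainder 1
3 ÷ 1 → quotient 3, remainder 0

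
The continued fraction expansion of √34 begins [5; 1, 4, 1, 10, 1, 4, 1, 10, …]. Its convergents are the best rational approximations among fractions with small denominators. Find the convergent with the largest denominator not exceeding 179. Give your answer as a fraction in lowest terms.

a_0 = 5: 5/1  (≤ bound)
a_1 = 1: 6/1  (≤ bound)
a_2 = 4: 29/5  (≤ bound)
a_3 = 1: 35/6  (≤ bound)
a_4 = 10: 379/65  (≤ bound)
a_5 = 1: 414/71  (≤ bound)
a_6 = 4: 2035/349  (> 179, stop)

414/71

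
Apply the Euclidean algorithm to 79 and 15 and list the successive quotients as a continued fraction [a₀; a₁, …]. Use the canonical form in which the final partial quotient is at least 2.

[5; 3, 1, 3]

79 = 5·15 + 4, so a_0 = 5
15 = 3·4 + 3, so a_1 = 3
4 = 1·3 + 1, so a_2 = 1
3 = 3·1 + 0, so a_3 = 3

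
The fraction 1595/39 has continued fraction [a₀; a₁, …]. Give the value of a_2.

Repeatedly divide and take the remainder:
1595 ÷ 39 → quotient 40, remainder 35
39 ÷ 35 → quotient 1, remainder 4
35 ÷ 4 → quotient 8, remainder 3

8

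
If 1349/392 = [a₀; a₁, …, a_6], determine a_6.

2

Repeatedly divide and take the remainder:
1349 ÷ 392 → quotient 3, remainder 173
392 ÷ 173 → quotient 2, remainder 46
173 ÷ 46 → quotient 3, remainder 35
46 ÷ 35 → quotient 1, remainder 11
35 ÷ 11 → quotient 3, remainder 2
11 ÷ 2 → quotient 5, remainder 1
2 ÷ 1 → quotient 2, remainder 0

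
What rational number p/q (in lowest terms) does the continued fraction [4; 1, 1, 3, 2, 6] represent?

470/103

Starting at the tail and folding back:
Start with 6.
2 + 1/(6/1) = 2 + 1/6 = 13/6
3 + 1/(13/6) = 3 + 6/13 = 45/13
1 + 1/(45/13) = 1 + 13/45 = 58/45
1 + 1/(58/45) = 1 + 45/58 = 103/58
4 + 1/(103/58) = 4 + 58/103 = 470/103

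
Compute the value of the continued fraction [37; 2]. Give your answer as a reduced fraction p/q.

75/2

Starting at the tail and folding back:
Start with 2.
37 + 1/(2/1) = 37 + 1/2 = 75/2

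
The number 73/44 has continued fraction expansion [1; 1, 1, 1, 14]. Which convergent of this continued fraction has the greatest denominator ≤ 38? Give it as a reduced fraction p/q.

a_0 = 1: 1/1  (≤ bound)
a_1 = 1: 2/1  (≤ bound)
a_2 = 1: 3/2  (≤ bound)
a_3 = 1: 5/3  (≤ bound)
a_4 = 14: 73/44  (> 38, stop)

5/3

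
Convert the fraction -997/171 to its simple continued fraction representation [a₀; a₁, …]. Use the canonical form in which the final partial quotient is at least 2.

[-6; 5, 1, 8, 1, 2]

⌊-997/171⌋ = -6, remainder 29
⌊171/29⌋ = 5, remainder 26
⌊29/26⌋ = 1, remainder 3
⌊26/3⌋ = 8, remainder 2
⌊3/2⌋ = 1, remainder 1
⌊2/1⌋ = 2, remainder 0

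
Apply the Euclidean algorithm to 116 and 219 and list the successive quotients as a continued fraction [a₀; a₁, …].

[0; 1, 1, 7, 1, 12]

⌊116/219⌋ = 0, remainder 116
⌊219/116⌋ = 1, remainder 103
⌊116/103⌋ = 1, remainder 13
⌊103/13⌋ = 7, remainder 12
⌊13/12⌋ = 1, remainder 1
⌊12/1⌋ = 12, remainder 0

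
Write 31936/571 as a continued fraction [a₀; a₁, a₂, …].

⌊31936/571⌋ = 55, remainder 531
⌊571/531⌋ = 1, remainder 40
⌊531/40⌋ = 13, remainder 11
⌊40/11⌋ = 3, remainder 7
⌊11/7⌋ = 1, remainder 4
⌊7/4⌋ = 1, remainder 3
⌊4/3⌋ = 1, remainder 1
⌊3/1⌋ = 3, remainder 0

[55; 1, 13, 3, 1, 1, 1, 3]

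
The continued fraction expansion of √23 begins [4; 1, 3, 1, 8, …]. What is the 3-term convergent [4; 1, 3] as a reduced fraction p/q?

19/4

Start with 3.
1 + 1/(3/1) = 1 + 1/3 = 4/3
4 + 1/(4/3) = 4 + 3/4 = 19/4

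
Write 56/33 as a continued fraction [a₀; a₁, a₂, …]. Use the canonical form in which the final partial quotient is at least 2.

Run the Euclidean algorithm, recording each quotient:
56 ÷ 33 → quotient 1, remainder 23
33 ÷ 23 → quotient 1, remainder 10
23 ÷ 10 → quotient 2, remainder 3
10 ÷ 3 → quotient 3, remainder 1
3 ÷ 1 → quotient 3, remainder 0

[1; 1, 2, 3, 3]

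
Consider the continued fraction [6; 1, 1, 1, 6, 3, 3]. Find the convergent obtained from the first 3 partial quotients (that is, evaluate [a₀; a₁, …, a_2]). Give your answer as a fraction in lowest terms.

Build up convergents one term at a time:
a_0 = 6: 6/1
a_1 = 1: 7/1
a_2 = 1: 13/2

13/2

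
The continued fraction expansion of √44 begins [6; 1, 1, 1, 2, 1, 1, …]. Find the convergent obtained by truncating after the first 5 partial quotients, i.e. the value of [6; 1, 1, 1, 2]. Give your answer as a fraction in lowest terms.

Collapse the nested fraction from the inside out:
Start with 2.
1 + 1/(2/1) = 1 + 1/2 = 3/2
1 + 1/(3/2) = 1 + 2/3 = 5/3
1 + 1/(5/3) = 1 + 3/5 = 8/5
6 + 1/(8/5) = 6 + 5/8 = 53/8

53/8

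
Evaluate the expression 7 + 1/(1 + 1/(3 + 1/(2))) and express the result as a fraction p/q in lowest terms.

Use the convergent recurrence hₖ = aₖ·hₖ₋₁ + hₖ₋₂ (and likewise for the denominators kₖ):
a_0 = 7: 7/1
a_1 = 1: 8/1
a_2 = 3: 31/4
a_3 = 2: 70/9

70/9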